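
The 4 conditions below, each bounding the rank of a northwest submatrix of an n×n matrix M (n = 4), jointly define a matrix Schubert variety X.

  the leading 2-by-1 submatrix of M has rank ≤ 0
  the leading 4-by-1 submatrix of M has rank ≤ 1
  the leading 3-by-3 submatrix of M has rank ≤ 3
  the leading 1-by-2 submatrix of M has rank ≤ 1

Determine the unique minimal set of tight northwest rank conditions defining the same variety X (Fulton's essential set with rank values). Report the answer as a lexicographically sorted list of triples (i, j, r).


Recovering R(i,j) via the rank-extension bound from the 4 conditions:

  R[1]: 0 | 1 | 1 | 1
  R[2]: 0 | 1 | 2 | 2
  R[3]: 1 | 2 | 3 | 3
  R[4]: 1 | 2 | 3 | 4

the unique w with this rank table is (2, 3, 1, 4).

|D(w)|=2, |Ess(w)|=1:

[(2, 1, 0)]


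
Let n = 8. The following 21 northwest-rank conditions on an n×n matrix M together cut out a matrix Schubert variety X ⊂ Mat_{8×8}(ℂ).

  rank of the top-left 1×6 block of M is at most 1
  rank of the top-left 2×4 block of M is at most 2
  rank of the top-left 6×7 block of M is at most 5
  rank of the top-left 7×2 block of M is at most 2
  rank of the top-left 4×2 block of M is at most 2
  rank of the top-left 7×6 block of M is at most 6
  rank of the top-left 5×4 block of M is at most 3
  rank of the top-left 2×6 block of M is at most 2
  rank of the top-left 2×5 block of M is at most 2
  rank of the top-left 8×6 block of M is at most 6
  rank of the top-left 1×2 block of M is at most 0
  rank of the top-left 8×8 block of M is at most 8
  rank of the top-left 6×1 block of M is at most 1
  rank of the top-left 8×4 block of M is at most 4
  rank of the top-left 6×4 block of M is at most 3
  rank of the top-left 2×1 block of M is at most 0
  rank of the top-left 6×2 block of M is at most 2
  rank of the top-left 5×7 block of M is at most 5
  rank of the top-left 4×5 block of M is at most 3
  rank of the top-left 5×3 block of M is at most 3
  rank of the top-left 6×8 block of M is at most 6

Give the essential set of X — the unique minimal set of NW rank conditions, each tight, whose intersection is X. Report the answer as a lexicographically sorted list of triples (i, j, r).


The tightest implied rank at each (i,j), from the 21 conditions:

  i=1: 0 0 1 1 1 1 1 1
  i=2: 0 1 2 2 2 2 2 2
  i=3: 1 2 3 3 3 3 3 3
  i=4: 1 2 3 3 3 4 4 4
  i=5: 1 2 3 3 4 5 5 5
  i=6: 1 2 3 3 4 5 5 6
  i=7: 1 2 3 4 5 6 6 7
  i=8: 1 2 3 4 5 6 7 8

reading off 1-entries of Δ²R: w = (3, 2, 1, 6, 5, 8, 4, 7).

Fulton essential set (5 of the 8 Rothe cells):

[(1, 2, 0), (2, 1, 0), (4, 5, 3), (6, 4, 3), (6, 7, 5)]


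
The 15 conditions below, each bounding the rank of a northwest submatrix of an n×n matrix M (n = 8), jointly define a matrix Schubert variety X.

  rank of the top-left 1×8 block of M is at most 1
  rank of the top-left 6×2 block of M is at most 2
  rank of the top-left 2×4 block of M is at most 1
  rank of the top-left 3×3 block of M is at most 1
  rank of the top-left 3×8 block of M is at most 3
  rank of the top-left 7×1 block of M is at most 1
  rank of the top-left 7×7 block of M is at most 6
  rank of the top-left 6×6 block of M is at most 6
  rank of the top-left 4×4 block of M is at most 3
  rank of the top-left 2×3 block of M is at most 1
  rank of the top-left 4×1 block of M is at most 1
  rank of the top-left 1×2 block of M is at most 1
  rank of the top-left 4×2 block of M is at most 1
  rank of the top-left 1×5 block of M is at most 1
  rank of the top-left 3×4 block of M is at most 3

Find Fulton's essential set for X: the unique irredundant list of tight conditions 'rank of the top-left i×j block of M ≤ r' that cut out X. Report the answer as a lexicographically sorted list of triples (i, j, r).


Propagating the 15 rank bounds to every northwest block:

  1 | 1 | 1 | 1 | 1 | 1 | 1 | 1
  1 | 1 | 1 | 1 | 2 | 2 | 2 | 2
  1 | 1 | 1 | 2 | 3 | 3 | 3 | 3
  1 | 1 | 2 | 3 | 4 | 4 | 4 | 4
  1 | 2 | 3 | 4 | 5 | 5 | 5 | 5
  1 | 2 | 3 | 4 | 5 | 6 | 6 | 6
  1 | 2 | 3 | 4 | 5 | 6 | 6 | 7
  1 | 2 | 3 | 4 | 5 | 6 | 7 | 8

giving w = (1, 5, 4, 3, 2, 6, 8, 7) via Δ²R.

|D(w)|=7, |Ess(w)|=4:

[(2, 4, 1), (3, 3, 1), (4, 2, 1), (7, 7, 6)]


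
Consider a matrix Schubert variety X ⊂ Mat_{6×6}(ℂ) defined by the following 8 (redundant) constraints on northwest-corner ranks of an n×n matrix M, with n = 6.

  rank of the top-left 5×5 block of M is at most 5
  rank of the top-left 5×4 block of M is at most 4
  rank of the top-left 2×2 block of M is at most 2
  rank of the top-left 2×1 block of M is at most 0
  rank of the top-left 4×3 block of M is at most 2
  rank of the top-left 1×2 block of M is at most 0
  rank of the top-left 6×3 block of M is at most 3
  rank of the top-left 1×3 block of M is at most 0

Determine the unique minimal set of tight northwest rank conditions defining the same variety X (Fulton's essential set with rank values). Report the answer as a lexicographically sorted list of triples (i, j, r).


Recovering R(i,j) via the rank-extension bound from the 8 conditions:

  0, 0, 0, 1, 1, 1
  0, 1, 1, 2, 2, 2
  1, 2, 2, 3, 3, 3
  1, 2, 2, 3, 4, 4
  1, 2, 3, 4, 5, 5
  1, 2, 3, 4, 5, 6

hence w(1..6) = (4, 2, 1, 5, 3, 6).

|D(w)|=5, |Ess(w)|=3:

[(1, 3, 0), (2, 1, 0), (4, 3, 2)]


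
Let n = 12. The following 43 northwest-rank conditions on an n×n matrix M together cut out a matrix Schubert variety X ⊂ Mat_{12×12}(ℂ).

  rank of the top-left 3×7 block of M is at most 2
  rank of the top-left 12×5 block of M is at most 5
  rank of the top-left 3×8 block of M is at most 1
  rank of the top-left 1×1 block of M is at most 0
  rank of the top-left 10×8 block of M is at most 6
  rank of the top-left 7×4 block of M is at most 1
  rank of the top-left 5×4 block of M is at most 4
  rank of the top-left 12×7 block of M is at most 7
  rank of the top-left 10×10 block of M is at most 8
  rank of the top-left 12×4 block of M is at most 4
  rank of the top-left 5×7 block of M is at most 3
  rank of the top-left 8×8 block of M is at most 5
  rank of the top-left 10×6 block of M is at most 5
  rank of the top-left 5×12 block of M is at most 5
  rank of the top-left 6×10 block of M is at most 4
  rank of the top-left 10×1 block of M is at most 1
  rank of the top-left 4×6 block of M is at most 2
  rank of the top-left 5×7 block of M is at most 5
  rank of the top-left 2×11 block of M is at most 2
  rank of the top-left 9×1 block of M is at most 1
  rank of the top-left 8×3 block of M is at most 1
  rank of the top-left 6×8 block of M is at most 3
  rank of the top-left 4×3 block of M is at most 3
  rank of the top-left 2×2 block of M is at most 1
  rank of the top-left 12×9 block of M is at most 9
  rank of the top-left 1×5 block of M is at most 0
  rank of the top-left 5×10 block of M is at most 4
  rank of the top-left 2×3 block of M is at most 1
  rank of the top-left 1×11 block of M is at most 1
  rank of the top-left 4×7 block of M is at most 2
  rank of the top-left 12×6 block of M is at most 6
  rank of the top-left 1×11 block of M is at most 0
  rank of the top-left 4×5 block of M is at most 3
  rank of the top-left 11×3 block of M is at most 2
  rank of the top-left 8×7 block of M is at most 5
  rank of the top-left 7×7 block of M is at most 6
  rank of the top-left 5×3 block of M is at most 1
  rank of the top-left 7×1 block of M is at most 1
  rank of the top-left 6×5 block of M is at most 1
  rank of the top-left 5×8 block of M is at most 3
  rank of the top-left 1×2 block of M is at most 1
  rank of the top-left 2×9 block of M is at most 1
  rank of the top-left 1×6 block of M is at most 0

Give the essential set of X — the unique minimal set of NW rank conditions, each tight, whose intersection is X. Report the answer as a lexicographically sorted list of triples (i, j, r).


Computing R[i][j] = min implied NW-rank bound (n=12, 43 conditions):

  row 1: 0, 0, 0, 0, 0, 0, 0, 0, 0, 0, 0, 1
  row 2: 1, 1, 1, 1, 1, 1, 1, 1, 1, 1, 1, 2
  row 3: 1, 1, 1, 1, 1, 1, 1, 1, 2, 2, 2, 3
  row 4: 1, 1, 1, 1, 1, 2, 2, 2, 3, 3, 3, 4
  row 5: 1, 1, 1, 1, 1, 2, 3, 3, 4, 4, 4, 5
  row 6: 1, 1, 1, 1, 1, 2, 3, 3, 4, 4, 5, 6
  row 7: 1, 1, 1, 1, 2, 3, 4, 4, 5, 5, 6, 7
  row 8: 1, 1, 1, 2, 3, 4, 5, 5, 6, 6, 7, 8
  row 9: 1, 2, 2, 3, 4, 5, 6, 6, 7, 7, 8, 9
  row 10: 1, 2, 2, 3, 4, 5, 6, 6, 7, 8, 9, 10
  row 11: 1, 2, 2, 3, 4, 5, 6, 7, 8, 9, 10, 11
  row 12: 1, 2, 3, 4, 5, 6, 7, 8, 9, 10, 11, 12

giving w = (12, 1, 9, 6, 7, 11, 5, 4, 2, 10, 8, 3) via Δ²R.

|D(w)|=40, |Ess(w)|=9:

[(1, 11, 0), (3, 8, 1), (6, 5, 1), (6, 8, 3), (6, 10, 4), (7, 4, 1), (8, 3, 1), (10, 8, 6), (11, 3, 2)]


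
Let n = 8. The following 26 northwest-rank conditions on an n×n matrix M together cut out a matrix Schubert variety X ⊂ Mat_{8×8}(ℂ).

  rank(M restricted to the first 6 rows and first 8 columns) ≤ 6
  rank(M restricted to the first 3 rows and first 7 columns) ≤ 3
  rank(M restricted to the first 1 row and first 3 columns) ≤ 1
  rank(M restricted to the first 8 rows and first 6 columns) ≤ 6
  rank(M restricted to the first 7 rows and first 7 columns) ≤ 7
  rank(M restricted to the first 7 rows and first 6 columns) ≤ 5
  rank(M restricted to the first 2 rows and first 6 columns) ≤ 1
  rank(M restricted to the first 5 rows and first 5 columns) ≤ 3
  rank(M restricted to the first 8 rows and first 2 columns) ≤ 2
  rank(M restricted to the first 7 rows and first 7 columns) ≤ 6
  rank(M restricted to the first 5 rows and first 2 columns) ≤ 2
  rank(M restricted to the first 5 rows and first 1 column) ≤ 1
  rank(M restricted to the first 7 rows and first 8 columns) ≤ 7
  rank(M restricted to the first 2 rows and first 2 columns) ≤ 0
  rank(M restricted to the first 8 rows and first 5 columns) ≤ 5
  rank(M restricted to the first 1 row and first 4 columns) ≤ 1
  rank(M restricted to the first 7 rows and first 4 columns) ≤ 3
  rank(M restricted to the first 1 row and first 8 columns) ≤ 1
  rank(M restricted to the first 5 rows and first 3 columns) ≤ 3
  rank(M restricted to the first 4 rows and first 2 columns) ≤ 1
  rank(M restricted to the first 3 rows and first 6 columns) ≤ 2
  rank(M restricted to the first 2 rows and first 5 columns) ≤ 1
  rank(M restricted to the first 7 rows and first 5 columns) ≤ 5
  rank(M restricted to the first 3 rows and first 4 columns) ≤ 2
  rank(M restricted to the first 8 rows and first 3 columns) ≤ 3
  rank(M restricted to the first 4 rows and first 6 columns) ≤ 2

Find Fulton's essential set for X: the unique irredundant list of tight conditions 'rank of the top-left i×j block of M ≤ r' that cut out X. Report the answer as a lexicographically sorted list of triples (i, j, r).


Computing R[i][j] = min implied NW-rank bound (n=8, 26 conditions):

  0, 0, 1, 1, 1, 1, 1, 1
  0, 0, 1, 1, 1, 1, 2, 2
  1, 1, 2, 2, 2, 2, 3, 3
  1, 1, 2, 2, 2, 2, 3, 4
  1, 2, 3, 3, 3, 3, 4, 5
  1, 2, 3, 3, 4, 4, 5, 6
  1, 2, 3, 3, 4, 5, 6, 7
  1, 2, 3, 4, 5, 6, 7, 8

so w = (3, 7, 1, 8, 2, 5, 6, 4).

Fulton essential set (5 of the 13 Rothe cells):

[(2, 2, 0), (2, 6, 1), (4, 2, 1), (4, 6, 2), (7, 4, 3)]


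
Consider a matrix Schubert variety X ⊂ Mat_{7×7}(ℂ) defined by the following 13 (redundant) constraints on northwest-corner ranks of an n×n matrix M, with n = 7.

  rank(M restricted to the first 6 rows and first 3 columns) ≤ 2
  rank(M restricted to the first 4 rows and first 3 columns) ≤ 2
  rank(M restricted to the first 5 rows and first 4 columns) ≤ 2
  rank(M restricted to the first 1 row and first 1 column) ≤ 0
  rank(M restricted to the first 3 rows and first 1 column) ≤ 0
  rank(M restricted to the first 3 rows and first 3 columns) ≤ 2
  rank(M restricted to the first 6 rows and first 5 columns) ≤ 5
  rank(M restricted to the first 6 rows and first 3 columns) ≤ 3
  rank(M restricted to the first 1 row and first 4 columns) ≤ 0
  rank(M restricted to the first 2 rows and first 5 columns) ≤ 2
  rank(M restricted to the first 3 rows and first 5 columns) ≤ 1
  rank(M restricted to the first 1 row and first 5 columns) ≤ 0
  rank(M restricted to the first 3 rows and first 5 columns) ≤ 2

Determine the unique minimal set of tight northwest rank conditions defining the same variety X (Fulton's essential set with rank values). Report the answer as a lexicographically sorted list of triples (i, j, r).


Computing R[i][j] = min implied NW-rank bound (n=7, 13 conditions):

  0 0 0 0 0 1 1
  0 1 1 1 1 2 2
  0 1 1 1 1 2 3
  1 2 2 2 2 3 4
  1 2 2 2 3 4 5
  1 2 2 3 4 5 6
  1 2 3 4 5 6 7

second differences of R give the permutation w = (6, 2, 7, 1, 5, 4, 3).

ℓ(w)=13; the 5 essential cells (i,j,r):

[(1, 5, 0), (3, 1, 0), (3, 5, 1), (5, 4, 2), (6, 3, 2)]


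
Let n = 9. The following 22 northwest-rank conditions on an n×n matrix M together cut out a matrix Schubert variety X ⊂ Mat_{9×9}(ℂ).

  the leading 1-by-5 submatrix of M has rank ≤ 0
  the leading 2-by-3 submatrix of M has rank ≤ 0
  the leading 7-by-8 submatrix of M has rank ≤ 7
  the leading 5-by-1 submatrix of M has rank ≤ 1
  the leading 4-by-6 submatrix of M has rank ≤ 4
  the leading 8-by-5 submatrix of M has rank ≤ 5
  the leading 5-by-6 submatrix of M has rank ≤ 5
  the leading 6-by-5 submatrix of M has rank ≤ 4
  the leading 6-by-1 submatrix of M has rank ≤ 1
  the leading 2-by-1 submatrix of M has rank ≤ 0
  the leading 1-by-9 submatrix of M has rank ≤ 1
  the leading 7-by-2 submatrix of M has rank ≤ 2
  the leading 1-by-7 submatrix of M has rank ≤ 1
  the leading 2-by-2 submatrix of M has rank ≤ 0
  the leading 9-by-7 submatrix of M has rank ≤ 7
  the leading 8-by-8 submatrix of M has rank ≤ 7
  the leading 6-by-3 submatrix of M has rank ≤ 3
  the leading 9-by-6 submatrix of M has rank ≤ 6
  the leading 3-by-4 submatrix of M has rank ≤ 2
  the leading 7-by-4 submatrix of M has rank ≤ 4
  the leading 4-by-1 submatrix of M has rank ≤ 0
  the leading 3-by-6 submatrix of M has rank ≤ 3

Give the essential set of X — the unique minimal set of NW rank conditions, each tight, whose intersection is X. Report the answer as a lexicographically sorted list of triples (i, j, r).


Recovering R(i,j) via the rank-extension bound from the 22 conditions:

  i=1: 0  0  0  0  0  1  1  1  1
  i=2: 0  0  0  1  1  2  2  2  2
  i=3: 0  1  1  2  2  3  3  3  3
  i=4: 0  1  2  3  3  4  4  4  4
  i=5: 1  2  3  4  4  5  5  5  5
  i=6: 1  2  3  4  4  5  6  6  6
  i=7: 1  2  3  4  5  6  7  7  7
  i=8: 1  2  3  4  5  6  7  7  8
  i=9: 1  2  3  4  5  6  7  8  9

hence w(1..9) = (6, 4, 2, 3, 1, 7, 5, 9, 8).

Rothe diagram D(w) (12 cells), 5 SE-corners (essential conditions):

[(1, 5, 0), (2, 3, 0), (4, 1, 0), (6, 5, 4), (8, 8, 7)]


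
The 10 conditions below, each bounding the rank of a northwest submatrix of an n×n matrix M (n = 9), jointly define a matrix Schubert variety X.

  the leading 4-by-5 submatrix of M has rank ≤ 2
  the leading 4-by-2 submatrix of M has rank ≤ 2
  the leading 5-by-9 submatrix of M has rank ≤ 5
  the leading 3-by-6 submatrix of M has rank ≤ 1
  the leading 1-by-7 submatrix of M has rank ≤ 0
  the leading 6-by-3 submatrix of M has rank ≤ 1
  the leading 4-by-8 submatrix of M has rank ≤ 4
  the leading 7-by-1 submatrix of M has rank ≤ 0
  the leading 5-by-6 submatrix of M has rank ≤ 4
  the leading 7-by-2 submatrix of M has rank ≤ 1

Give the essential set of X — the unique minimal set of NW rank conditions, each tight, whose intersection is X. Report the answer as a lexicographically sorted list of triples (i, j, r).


Propagating the 10 rank bounds to every northwest block:

  R[1]: 0 0 0 0 0 0 0 1 1
  R[2]: 0 1 1 1 1 1 1 2 2
  R[3]: 0 1 1 1 1 1 2 3 3
  R[4]: 0 1 1 2 2 2 3 4 4
  R[5]: 0 1 1 2 3 3 4 5 5
  R[6]: 0 1 1 2 3 4 5 6 6
  R[7]: 0 1 2 3 4 5 6 7 7
  R[8]: 1 2 3 4 5 6 7 8 8
  R[9]: 1 2 3 4 5 6 7 8 9

the unique w with this rank table is (8, 2, 7, 4, 5, 6, 3, 1, 9).

Fulton essential set (4 of the 20 Rothe cells):

[(1, 7, 0), (3, 6, 1), (6, 3, 1), (7, 1, 0)]


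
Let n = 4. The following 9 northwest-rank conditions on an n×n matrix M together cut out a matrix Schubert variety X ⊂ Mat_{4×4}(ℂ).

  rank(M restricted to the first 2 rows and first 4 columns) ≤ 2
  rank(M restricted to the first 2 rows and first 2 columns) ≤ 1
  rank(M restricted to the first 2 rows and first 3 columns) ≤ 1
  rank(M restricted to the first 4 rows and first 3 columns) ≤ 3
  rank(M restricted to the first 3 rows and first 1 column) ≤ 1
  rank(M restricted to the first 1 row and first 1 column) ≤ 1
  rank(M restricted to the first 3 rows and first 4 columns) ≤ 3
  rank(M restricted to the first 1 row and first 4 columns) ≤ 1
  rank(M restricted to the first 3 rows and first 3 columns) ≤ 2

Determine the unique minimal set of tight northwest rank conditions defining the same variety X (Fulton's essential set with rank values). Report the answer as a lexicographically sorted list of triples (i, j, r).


Recovering R(i,j) via the rank-extension bound from the 9 conditions:

  row 1: 1  1  1  1
  row 2: 1  1  1  2
  row 3: 1  2  2  3
  row 4: 1  2  3  4

reading off 1-entries of Δ²R: w = (1, 4, 2, 3).

|D(w)|=2, |Ess(w)|=1:

[(2, 3, 1)]


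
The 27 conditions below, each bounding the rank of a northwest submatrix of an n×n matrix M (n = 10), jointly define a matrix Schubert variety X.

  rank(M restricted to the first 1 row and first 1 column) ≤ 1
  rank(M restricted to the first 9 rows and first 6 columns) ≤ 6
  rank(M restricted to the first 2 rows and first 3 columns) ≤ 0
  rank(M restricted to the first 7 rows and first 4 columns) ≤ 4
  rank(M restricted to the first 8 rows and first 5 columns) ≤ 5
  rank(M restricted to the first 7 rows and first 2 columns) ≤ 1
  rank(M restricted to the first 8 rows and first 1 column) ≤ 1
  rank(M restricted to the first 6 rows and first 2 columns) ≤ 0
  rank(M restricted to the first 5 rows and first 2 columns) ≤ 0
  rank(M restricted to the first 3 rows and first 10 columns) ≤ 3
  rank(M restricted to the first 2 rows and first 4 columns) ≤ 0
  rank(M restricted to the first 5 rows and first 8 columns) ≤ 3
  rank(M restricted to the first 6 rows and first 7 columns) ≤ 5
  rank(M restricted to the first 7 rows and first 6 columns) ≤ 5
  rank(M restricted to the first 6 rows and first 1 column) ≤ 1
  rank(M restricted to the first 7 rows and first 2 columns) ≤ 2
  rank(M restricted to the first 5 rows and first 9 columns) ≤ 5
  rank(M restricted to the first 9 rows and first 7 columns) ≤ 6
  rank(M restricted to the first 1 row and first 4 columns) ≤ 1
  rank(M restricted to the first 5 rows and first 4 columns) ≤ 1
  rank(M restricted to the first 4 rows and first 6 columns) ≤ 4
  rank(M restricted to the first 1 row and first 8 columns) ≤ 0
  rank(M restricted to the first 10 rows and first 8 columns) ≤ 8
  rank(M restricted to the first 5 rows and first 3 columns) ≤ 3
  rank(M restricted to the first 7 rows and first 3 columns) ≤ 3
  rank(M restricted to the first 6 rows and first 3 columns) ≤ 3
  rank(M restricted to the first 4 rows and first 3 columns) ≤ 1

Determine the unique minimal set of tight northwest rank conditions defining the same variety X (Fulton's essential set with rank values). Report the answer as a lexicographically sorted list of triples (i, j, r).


Computing R[i][j] = min implied NW-rank bound (n=10, 27 conditions):

  i=1: 0 0 0 0 0 0 0 0 1 1
  i=2: 0 0 0 0 1 1 1 1 2 2
  i=3: 0 0 1 1 2 2 2 2 3 3
  i=4: 0 0 1 1 2 3 3 3 4 4
  i=5: 0 0 1 1 2 3 3 3 4 5
  i=6: 0 0 1 2 3 4 4 4 5 6
  i=7: 1 1 2 3 4 5 5 5 6 7
  i=8: 1 2 3 4 5 6 6 6 7 8
  i=9: 1 2 3 4 5 6 6 7 8 9
  i=10: 1 2 3 4 5 6 7 8 9 10

second differences of R give the permutation w = (9, 5, 3, 6, 10, 4, 1, 2, 8, 7).

D(w) has 25 cells with 6 SE-corners; essential set:

[(1, 8, 0), (2, 4, 0), (5, 4, 1), (5, 8, 3), (6, 2, 0), (9, 7, 6)]


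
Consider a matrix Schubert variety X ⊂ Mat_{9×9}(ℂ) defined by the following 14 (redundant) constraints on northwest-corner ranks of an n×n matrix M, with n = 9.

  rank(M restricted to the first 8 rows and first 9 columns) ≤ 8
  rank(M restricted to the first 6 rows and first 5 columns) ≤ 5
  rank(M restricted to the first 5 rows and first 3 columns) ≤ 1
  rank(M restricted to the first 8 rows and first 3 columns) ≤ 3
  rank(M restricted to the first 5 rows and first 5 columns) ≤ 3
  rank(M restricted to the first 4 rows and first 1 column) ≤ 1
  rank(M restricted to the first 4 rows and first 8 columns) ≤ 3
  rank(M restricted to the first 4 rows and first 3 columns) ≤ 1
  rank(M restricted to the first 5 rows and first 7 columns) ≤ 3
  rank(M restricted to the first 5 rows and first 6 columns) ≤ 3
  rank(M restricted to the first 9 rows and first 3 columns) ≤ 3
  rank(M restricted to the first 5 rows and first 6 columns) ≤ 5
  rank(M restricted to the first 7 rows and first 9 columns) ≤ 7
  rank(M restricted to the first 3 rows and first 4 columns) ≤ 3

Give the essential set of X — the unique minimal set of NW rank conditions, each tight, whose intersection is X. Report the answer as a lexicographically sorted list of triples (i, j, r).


Reconstructing r_w from the 14 given conditions:

  row 1: 1 1 1 1 1 1 1 1 1
  row 2: 1 1 1 2 2 2 2 2 2
  row 3: 1 1 1 2 3 3 3 3 3
  row 4: 1 1 1 2 3 3 3 3 4
  row 5: 1 1 1 2 3 3 3 4 5
  row 6: 1 2 2 3 4 4 4 5 6
  row 7: 1 2 3 4 5 5 5 6 7
  row 8: 1 2 3 4 5 6 6 7 8
  row 9: 1 2 3 4 5 6 7 8 9

hence w(1..9) = (1, 4, 5, 9, 8, 2, 3, 6, 7).

ℓ(w)=13; the 3 essential cells (i,j,r):

[(4, 8, 3), (5, 3, 1), (5, 7, 3)]


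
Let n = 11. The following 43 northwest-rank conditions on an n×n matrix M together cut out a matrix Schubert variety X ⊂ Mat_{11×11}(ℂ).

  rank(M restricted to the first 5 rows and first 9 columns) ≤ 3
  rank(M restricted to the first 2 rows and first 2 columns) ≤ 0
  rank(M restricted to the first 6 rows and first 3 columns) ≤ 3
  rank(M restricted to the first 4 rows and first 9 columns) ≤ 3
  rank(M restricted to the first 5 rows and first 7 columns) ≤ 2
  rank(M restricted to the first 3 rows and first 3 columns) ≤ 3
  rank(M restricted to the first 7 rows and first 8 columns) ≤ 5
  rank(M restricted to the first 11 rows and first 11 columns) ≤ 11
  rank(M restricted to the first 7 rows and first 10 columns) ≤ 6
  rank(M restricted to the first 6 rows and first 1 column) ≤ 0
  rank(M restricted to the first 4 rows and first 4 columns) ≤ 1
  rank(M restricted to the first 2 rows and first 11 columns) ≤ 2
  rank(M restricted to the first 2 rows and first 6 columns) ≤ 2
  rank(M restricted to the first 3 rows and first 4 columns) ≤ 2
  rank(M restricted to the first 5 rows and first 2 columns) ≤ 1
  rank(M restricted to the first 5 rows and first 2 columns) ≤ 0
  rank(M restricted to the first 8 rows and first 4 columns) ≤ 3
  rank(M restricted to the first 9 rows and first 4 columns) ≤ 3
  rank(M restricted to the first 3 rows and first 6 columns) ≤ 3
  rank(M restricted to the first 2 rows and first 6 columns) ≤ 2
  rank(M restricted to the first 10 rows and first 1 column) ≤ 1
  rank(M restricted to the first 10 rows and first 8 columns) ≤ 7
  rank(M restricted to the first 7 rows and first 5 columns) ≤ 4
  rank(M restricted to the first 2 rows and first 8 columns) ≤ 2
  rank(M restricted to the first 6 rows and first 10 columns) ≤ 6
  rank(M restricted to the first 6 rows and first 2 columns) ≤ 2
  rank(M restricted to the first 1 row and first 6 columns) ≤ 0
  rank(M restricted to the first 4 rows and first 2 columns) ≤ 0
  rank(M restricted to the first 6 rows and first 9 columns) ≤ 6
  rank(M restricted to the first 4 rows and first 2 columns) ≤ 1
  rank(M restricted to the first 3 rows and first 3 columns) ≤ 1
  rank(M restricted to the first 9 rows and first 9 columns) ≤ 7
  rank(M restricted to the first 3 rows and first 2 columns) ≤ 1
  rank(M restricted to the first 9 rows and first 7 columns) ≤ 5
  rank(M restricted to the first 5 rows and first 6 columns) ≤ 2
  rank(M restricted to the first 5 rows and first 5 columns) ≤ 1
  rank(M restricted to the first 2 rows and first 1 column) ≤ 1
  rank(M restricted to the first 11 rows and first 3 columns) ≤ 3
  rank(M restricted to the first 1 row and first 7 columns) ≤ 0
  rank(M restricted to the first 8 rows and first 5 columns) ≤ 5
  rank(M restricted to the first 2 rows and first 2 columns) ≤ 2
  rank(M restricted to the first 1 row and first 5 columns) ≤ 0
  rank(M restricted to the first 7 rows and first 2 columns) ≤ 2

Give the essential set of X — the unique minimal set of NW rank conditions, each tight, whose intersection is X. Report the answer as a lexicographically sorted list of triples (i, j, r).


The tightest implied rank at each (i,j), from the 43 conditions:

  row 1: 0 | 0 | 0 | 0 | 0 | 0 | 0 | 1 | 1 | 1 | 1
  row 2: 0 | 0 | 1 | 1 | 1 | 1 | 1 | 2 | 2 | 2 | 2
  row 3: 0 | 0 | 1 | 1 | 1 | 2 | 2 | 3 | 3 | 3 | 3
  row 4: 0 | 0 | 1 | 1 | 1 | 2 | 2 | 3 | 3 | 4 | 4
  row 5: 0 | 0 | 1 | 1 | 1 | 2 | 2 | 3 | 3 | 4 | 5
  row 6: 0 | 1 | 2 | 2 | 2 | 3 | 3 | 4 | 4 | 5 | 6
  row 7: 1 | 2 | 3 | 3 | 3 | 4 | 4 | 5 | 5 | 6 | 7
  row 8: 1 | 2 | 3 | 3 | 4 | 5 | 5 | 6 | 6 | 7 | 8
  row 9: 1 | 2 | 3 | 3 | 4 | 5 | 5 | 6 | 7 | 8 | 9
  row 10: 1 | 2 | 3 | 4 | 5 | 6 | 6 | 7 | 8 | 9 | 10
  row 11: 1 | 2 | 3 | 4 | 5 | 6 | 7 | 8 | 9 | 10 | 11

reading off 1-entries of Δ²R: w = (8, 3, 6, 10, 11, 2, 1, 5, 9, 4, 7).

ℓ(w)=29; the 8 essential cells (i,j,r):

[(1, 7, 0), (5, 2, 0), (5, 5, 1), (5, 7, 2), (5, 9, 3), (6, 1, 0), (9, 4, 3), (9, 7, 5)]


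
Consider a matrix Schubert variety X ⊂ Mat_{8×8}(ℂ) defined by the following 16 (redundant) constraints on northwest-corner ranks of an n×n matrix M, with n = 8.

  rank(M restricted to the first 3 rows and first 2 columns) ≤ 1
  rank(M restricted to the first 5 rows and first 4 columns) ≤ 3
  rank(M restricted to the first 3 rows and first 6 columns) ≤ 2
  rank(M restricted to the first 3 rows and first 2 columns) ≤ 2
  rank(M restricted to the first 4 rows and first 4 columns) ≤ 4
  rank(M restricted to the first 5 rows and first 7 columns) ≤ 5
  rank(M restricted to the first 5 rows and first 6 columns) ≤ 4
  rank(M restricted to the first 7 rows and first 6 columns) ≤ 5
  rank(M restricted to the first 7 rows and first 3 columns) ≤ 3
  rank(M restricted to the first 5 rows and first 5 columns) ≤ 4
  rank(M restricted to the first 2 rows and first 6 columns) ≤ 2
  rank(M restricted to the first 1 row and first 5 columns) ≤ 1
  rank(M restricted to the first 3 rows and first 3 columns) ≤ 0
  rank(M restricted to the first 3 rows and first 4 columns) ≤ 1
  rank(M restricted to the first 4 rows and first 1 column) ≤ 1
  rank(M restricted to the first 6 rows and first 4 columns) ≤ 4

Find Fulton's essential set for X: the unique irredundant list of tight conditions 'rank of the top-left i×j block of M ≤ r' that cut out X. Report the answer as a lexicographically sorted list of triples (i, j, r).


The tightest implied rank at each (i,j), from the 16 conditions:

  R[1]: 0 | 0 | 0 | 1 | 1 | 1 | 1 | 1
  R[2]: 0 | 0 | 0 | 1 | 2 | 2 | 2 | 2
  R[3]: 0 | 0 | 0 | 1 | 2 | 2 | 3 | 3
  R[4]: 1 | 1 | 1 | 2 | 3 | 3 | 4 | 4
  R[5]: 1 | 2 | 2 | 3 | 4 | 4 | 5 | 5
  R[6]: 1 | 2 | 3 | 4 | 5 | 5 | 6 | 6
  R[7]: 1 | 2 | 3 | 4 | 5 | 5 | 6 | 7
  R[8]: 1 | 2 | 3 | 4 | 5 | 6 | 7 | 8

hence w(1..8) = (4, 5, 7, 1, 2, 3, 8, 6).

Rothe diagram D(w) (11 cells), 3 SE-corners (essential conditions):

[(3, 3, 0), (3, 6, 2), (7, 6, 5)]


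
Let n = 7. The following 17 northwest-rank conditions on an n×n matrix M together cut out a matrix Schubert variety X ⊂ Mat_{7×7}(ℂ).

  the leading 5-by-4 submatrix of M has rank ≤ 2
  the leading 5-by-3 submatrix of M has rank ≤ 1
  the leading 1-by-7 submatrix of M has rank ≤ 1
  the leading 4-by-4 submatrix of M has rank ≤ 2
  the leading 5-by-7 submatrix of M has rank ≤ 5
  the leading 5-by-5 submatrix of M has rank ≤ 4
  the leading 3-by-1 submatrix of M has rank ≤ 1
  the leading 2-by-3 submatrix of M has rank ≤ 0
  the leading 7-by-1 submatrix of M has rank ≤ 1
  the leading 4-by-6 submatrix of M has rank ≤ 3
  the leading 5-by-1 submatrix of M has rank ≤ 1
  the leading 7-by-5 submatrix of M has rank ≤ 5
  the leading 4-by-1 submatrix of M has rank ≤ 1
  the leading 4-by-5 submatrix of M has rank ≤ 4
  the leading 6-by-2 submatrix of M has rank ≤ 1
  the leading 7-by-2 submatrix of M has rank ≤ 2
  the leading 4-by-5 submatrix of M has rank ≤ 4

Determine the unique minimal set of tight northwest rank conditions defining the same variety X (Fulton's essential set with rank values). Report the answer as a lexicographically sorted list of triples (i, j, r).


Propagating the 17 rank bounds to every northwest block:

  R[1]: 0  0  0  1  1  1  1
  R[2]: 0  0  0  1  2  2  2
  R[3]: 1  1  1  2  3  3  3
  R[4]: 1  1  1  2  3  3  4
  R[5]: 1  1  1  2  3  4  5
  R[6]: 1  1  2  3  4  5  6
  R[7]: 1  2  3  4  5  6  7

reading off 1-entries of Δ²R: w = (4, 5, 1, 7, 6, 3, 2).

D(w) has 12 cells with 4 SE-corners; essential set:

[(2, 3, 0), (4, 6, 3), (5, 3, 1), (6, 2, 1)]


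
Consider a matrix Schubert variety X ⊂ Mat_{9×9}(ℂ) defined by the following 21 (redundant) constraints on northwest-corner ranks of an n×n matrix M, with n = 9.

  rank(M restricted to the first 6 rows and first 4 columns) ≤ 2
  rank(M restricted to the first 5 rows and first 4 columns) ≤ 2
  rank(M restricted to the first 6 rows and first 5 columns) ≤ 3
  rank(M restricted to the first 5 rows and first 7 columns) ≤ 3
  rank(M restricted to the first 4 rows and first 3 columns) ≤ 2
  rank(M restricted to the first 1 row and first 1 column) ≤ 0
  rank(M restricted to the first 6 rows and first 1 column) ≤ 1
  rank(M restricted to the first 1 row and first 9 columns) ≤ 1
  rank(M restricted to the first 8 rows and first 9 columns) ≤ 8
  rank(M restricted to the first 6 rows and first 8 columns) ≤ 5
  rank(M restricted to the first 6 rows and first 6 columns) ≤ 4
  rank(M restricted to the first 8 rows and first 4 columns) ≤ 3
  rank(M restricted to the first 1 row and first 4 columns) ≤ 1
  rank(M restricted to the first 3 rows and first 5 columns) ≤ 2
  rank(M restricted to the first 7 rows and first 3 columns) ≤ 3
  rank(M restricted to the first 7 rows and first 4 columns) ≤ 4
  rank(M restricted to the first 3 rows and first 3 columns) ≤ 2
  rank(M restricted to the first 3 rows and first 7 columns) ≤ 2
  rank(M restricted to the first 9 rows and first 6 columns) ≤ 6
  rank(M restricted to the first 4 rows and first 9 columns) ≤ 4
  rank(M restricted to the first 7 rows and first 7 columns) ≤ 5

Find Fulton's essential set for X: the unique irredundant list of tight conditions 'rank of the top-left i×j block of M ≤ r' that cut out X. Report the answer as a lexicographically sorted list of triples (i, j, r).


Recovering R(i,j) via the rank-extension bound from the 21 conditions:

  row 1: 0, 1, 1, 1, 1, 1, 1, 1, 1
  row 2: 1, 2, 2, 2, 2, 2, 2, 2, 2
  row 3: 1, 2, 2, 2, 2, 2, 2, 3, 3
  row 4: 1, 2, 2, 2, 3, 3, 3, 4, 4
  row 5: 1, 2, 2, 2, 3, 3, 3, 4, 5
  row 6: 1, 2, 2, 2, 3, 4, 4, 5, 6
  row 7: 1, 2, 3, 3, 4, 5, 5, 6, 7
  row 8: 1, 2, 3, 3, 4, 5, 6, 7, 8
  row 9: 1, 2, 3, 4, 5, 6, 7, 8, 9

giving w = (2, 1, 8, 5, 9, 6, 3, 7, 4) via Δ²R.

Fulton essential set (5 of the 15 Rothe cells):

[(1, 1, 0), (3, 7, 2), (5, 7, 3), (6, 4, 2), (8, 4, 3)]


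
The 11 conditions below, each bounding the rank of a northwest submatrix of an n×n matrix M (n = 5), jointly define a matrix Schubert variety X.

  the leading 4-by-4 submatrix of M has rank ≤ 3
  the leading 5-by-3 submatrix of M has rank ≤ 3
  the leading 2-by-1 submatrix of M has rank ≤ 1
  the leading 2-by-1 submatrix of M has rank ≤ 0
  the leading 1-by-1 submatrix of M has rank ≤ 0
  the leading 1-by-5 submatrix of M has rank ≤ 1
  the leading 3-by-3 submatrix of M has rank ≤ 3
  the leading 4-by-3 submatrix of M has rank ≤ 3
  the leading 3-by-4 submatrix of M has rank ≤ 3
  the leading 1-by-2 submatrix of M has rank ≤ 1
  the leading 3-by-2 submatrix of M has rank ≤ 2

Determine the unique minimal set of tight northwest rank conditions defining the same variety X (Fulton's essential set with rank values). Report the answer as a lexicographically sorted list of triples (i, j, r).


Computing R[i][j] = min implied NW-rank bound (n=5, 11 conditions):

  R[1]: 0 | 1 | 1 | 1 | 1
  R[2]: 0 | 1 | 2 | 2 | 2
  R[3]: 1 | 2 | 3 | 3 | 3
  R[4]: 1 | 2 | 3 | 3 | 4
  R[5]: 1 | 2 | 3 | 4 | 5

second differences of R give the permutation w = (2, 3, 1, 5, 4).

|D(w)|=3, |Ess(w)|=2:

[(2, 1, 0), (4, 4, 3)]


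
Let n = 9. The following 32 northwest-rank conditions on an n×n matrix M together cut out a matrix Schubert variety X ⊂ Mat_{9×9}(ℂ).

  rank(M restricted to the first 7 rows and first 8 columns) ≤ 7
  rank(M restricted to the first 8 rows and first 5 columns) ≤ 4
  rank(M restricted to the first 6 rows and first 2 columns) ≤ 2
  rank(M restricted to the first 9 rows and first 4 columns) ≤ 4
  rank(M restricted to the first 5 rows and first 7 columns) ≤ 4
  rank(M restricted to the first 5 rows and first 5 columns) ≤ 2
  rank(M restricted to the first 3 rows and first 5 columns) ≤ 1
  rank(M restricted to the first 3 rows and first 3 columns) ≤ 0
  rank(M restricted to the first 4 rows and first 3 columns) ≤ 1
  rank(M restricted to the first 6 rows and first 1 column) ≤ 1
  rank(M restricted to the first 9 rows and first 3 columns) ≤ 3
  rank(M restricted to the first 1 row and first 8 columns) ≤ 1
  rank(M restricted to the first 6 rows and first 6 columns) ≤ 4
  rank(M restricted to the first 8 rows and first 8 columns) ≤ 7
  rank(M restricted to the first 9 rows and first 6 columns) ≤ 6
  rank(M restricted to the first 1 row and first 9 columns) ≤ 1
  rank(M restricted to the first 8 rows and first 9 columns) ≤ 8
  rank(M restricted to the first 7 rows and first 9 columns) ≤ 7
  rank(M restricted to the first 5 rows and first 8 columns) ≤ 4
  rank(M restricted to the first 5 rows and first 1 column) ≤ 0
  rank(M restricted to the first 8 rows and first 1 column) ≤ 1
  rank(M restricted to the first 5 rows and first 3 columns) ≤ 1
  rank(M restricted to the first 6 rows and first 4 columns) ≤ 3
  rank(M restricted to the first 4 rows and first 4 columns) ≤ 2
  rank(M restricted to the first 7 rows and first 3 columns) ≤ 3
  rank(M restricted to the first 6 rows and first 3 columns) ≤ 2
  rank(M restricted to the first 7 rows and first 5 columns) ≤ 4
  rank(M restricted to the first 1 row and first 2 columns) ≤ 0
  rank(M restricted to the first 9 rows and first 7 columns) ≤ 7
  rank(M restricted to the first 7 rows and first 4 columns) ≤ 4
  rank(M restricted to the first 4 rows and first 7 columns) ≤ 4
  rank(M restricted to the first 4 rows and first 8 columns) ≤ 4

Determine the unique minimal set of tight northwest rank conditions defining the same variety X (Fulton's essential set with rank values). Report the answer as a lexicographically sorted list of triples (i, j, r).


The tightest implied rank at each (i,j), from the 32 conditions:

  0 0 0 1 1 1 1 1 1
  0 0 0 1 1 2 2 2 2
  0 0 0 1 1 2 3 3 3
  0 1 1 2 2 3 4 4 4
  0 1 1 2 2 3 4 4 5
  1 2 2 3 3 4 5 5 6
  1 2 3 4 4 5 6 6 7
  1 2 3 4 4 5 6 7 8
  1 2 3 4 5 6 7 8 9

so w = (4, 6, 7, 2, 9, 1, 3, 8, 5).

D(w) has 17 cells with 7 SE-corners; essential set:

[(3, 3, 0), (3, 5, 1), (5, 1, 0), (5, 3, 1), (5, 5, 2), (5, 8, 4), (8, 5, 4)]


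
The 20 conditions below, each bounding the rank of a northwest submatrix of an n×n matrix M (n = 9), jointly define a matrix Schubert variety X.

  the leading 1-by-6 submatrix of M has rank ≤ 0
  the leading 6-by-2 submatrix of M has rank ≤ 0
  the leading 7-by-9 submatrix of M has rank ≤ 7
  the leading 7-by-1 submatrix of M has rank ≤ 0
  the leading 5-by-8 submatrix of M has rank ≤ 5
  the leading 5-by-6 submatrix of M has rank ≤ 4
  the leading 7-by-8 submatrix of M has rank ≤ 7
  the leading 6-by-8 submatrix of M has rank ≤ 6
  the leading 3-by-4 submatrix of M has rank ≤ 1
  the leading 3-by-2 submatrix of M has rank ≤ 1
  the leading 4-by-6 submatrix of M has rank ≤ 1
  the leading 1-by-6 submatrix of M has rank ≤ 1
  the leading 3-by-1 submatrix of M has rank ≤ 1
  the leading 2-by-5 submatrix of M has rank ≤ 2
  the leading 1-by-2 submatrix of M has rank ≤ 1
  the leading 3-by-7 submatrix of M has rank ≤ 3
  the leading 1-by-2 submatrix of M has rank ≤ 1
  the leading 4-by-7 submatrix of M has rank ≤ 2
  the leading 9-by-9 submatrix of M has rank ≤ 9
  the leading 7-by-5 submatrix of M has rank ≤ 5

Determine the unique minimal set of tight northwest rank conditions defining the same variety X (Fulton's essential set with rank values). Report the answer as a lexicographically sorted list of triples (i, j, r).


Computing R[i][j] = min implied NW-rank bound (n=9, 20 conditions):

  i=1: 0 | 0 | 0 | 0 | 0 | 0 | 1 | 1 | 1
  i=2: 0 | 0 | 1 | 1 | 1 | 1 | 2 | 2 | 2
  i=3: 0 | 0 | 1 | 1 | 1 | 1 | 2 | 3 | 3
  i=4: 0 | 0 | 1 | 1 | 1 | 1 | 2 | 3 | 4
  i=5: 0 | 0 | 1 | 2 | 2 | 2 | 3 | 4 | 5
  i=6: 0 | 0 | 1 | 2 | 3 | 3 | 4 | 5 | 6
  i=7: 0 | 1 | 2 | 3 | 4 | 4 | 5 | 6 | 7
  i=8: 1 | 2 | 3 | 4 | 5 | 5 | 6 | 7 | 8
  i=9: 1 | 2 | 3 | 4 | 5 | 6 | 7 | 8 | 9

reading off 1-entries of Δ²R: w = (7, 3, 8, 9, 4, 5, 2, 1, 6).

D(w) has 23 cells with 4 SE-corners; essential set:

[(1, 6, 0), (4, 6, 1), (6, 2, 0), (7, 1, 0)]


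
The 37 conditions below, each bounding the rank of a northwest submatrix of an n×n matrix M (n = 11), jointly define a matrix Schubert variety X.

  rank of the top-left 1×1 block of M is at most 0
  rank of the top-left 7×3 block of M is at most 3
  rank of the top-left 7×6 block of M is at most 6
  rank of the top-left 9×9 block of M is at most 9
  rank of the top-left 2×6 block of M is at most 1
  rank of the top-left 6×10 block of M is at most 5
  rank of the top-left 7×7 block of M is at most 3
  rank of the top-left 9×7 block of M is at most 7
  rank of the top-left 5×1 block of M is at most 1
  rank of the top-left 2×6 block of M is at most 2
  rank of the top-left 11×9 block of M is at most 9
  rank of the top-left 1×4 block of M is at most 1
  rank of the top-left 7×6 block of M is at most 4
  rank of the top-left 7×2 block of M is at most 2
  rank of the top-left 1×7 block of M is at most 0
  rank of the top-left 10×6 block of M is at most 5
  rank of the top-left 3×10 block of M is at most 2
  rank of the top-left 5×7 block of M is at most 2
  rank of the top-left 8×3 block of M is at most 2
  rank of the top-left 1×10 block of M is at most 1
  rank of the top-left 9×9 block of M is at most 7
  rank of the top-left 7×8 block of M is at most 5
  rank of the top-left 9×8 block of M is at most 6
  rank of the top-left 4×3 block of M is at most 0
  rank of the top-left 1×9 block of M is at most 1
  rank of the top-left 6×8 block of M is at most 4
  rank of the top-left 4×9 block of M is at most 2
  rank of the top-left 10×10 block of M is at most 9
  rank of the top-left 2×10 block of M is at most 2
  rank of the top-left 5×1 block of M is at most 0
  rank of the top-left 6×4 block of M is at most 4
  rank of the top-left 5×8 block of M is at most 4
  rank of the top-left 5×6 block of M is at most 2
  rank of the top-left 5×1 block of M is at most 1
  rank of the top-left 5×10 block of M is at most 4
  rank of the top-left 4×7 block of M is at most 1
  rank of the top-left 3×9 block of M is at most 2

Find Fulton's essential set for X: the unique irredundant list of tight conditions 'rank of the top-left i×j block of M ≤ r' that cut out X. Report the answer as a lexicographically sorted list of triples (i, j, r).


Propagating the 37 rank bounds to every northwest block:

  row 1: 0 0 0 0 0 0 0 1 1 1 1
  row 2: 0 0 0 1 1 1 1 2 2 2 2
  row 3: 0 0 0 1 1 1 1 2 2 2 3
  row 4: 0 0 0 1 1 1 1 2 2 3 4
  row 5: 0 1 1 2 2 2 2 3 3 4 5
  row 6: 1 2 2 3 3 3 3 4 4 5 6
  row 7: 1 2 2 3 3 3 3 4 5 6 7
  row 8: 1 2 2 3 4 4 4 5 6 7 8
  row 9: 1 2 3 4 5 5 5 6 7 8 9
  row 10: 1 2 3 4 5 5 6 7 8 9 10
  row 11: 1 2 3 4 5 6 7 8 9 10 11

the unique w with this rank table is (8, 4, 11, 10, 2, 1, 9, 5, 3, 7, 6).

D(w) has 32 cells with 9 SE-corners; essential set:

[(1, 7, 0), (3, 10, 2), (4, 3, 0), (4, 7, 1), (4, 9, 2), (5, 1, 0), (7, 7, 3), (8, 3, 2), (10, 6, 5)]
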